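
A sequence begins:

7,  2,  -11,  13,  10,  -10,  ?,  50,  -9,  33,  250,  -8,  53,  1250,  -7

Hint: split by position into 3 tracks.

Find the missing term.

Split by position mod 3: positions 1, 4, 7, … form one track, and each other residue class forms its own.
Subsequence A: 7, 13, ?, 33, 53 — Fibonacci-style (each term is the sum of the two before it).
Subsequence B: 2, 10, 50, 250, 1250 — multiplying by 5 each time.
Subsequence C: -11, -10, -9, -8, -7 — arithmetic with common difference +1.
Filling subsequence A at index 3 by its rule yields 20.

20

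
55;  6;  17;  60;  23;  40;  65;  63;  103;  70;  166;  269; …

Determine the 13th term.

75

The slot pattern repeats as ABB (period 3), so there are 2 interleaved tracks.
Subsequence A: 55, 60, 65, 70. Linear: a_n = 50 + 5·n.
Subsequence B: 6, 17, 23, 40, 63, 103, 166, 269. Fibonacci-style (each term is the sum of the two before it).
Position 13 → subsequence A, term 5 = 75.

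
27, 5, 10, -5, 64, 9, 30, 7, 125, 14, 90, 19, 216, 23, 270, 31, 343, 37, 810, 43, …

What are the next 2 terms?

Split by position mod 4 into 4 tracks.
Track A: 27, 64, 125, 216, 343 — the cubes 3³, 4³, 5³, ….
Track B: 5, 9, 14, 23, 37 — each term equals the sum of the previous two.
Track C: 10, 30, 90, 270, 810 — geometric, ×3 each step.
Track D: -5, 7, 19, 31, 43 — linear: a_n = -17 + 12·n.
Position 21 falls in track A as its term 6, giving 512.
Position 22 falls in track B as its term 6, giving 60.

512, 60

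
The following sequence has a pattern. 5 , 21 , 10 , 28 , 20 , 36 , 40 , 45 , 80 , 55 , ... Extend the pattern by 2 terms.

Taking every 2nd term gives 2 separate tracks.
Track A: 5, 10, 20, 40, 80. A geometric progression (common ratio 2).
Track B: 21, 28, 36, 45, 55. Triangular numbers n(n+1)/2 for n = 6, 7, ….
The 11th slot belongs to track A; its 6th term is 160.
Term 12 comes from track B (its 6th entry): 66.

160, 66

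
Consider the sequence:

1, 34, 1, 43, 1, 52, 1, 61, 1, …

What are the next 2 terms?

The terms cycle through 2 interleaved subsequences.
Subsequence A: 1, 1, 1, 1, 1 (the constant sequence 1).
Subsequence B: 34, 43, 52, 61 (arithmetic with common difference +9).
Term 10 comes from subsequence B (its 5th entry): 70.
Position 11 falls in subsequence A as its term 6, giving 1.

70, 1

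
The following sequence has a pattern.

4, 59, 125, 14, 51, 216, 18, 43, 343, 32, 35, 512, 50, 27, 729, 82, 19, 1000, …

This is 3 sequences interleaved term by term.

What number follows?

Split by position mod 3: positions 1, 4, 7, … form one track, and each other residue class forms its own.
Subsequence A: 4, 14, 18, 32, 50, 82 (a Fibonacci-like recurrence a_n = a_{n-1} + a_{n-2}).
Subsequence B: 59, 51, 43, 35, 27, 19 (subtracting 8 each time).
Subsequence C: 125, 216, 343, 512, 729, 1000 (perfect cubes starting at 5³).
Term 19 comes from subsequence A (its 7th entry): 132.

132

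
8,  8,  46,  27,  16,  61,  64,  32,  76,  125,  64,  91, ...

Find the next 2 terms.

Read the sequence 3 terms at a time; column i is its own pattern.
Track A: 8, 27, 64, 125 — perfect cubes starting at 2³.
Track B: 8, 16, 32, 64 — powers 2^3, 2^4, 2^5, ….
Track C: 46, 61, 76, 91 — linear: a_n = 31 + 15·n.
Position 13 falls in track A as its term 5, giving 216.
Term 14 comes from track B (its 5th entry): 128.

216, 128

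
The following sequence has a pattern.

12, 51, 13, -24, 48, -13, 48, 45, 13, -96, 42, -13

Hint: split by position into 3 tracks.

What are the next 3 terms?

Split by position mod 3 into 3 tracks.
Track A: 12, -24, 48, -96 — geometric, ×-2 each step.
Track B: 51, 48, 45, 42 — subtracting 3 each time.
Track C: 13, -13, 13, -13 — the oscillation 13·(−1)^(n+1).
Term 13 comes from track A (its 5th entry): 192.
The 14th slot belongs to track B; its 5th term is 39.
Term 15 comes from track C (its 5th entry): 13.

192, 39, 13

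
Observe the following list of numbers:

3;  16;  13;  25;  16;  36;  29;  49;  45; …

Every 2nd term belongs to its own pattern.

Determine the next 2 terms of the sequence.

The terms cycle through 2 interleaved subsequences.
Subsequence A is 3, 13, 16, 29, 45, which is each term equals the sum of the previous two.
Subsequence B is 16, 25, 36, 49, which is consecutive squares n² from n = 4.
Term 10 comes from subsequence B (its 5th entry): 64.
Term 11 comes from subsequence A (its 6th entry): 74.

64, 74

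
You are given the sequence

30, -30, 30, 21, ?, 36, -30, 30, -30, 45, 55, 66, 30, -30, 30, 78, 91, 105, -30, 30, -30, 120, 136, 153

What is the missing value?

28

The slot pattern repeats as AAABBB (period 6), so there are 2 interleaved tracks.
Track A: 30, -30, 30, -30, 30, -30, 30, -30, 30, -30, 30, -30 — alternating ±30.
Track B: 21, ?, 36, 45, 55, 66, 78, 91, 105, 120, 136, 153 — the triangular numbers T_6, T_7, ….
The gap is track B's term 2; the rule gives 28.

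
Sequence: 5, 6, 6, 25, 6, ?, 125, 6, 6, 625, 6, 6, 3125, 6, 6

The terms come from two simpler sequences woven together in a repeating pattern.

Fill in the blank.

The slot pattern repeats as ABB (period 3), so there are 2 interleaved tracks.
Stream A: 5, 25, 125, 625, 3125. Powers 5^1, 5^2, 5^3, ….
Stream B: 6, 6, 6, ?, 6, 6, 6, 6, 6, 6. Constant 6.
So the missing entry in stream B is 6.

6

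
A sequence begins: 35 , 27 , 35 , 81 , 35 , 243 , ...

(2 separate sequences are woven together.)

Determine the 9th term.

The terms cycle through 2 interleaved subsequences.
Subsequence A: 35, 35, 35 (constant 35).
Subsequence B: 27, 81, 243 (powers of 3).
Position 9 → subsequence A, term 5 = 35.

35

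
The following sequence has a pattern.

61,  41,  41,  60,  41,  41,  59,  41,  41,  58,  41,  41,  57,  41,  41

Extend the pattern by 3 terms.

Reading positions in blocks of 3 reveals the pattern ABB — 2 tracks woven together.
Track A = 61, 60, 59, 58, 57: arithmetic, step −1.
Track B = 41, 41, 41, 41, 41, 41, 41, 41, 41, 41: constant 41.
The 16th slot belongs to track A; its 6th term is 56.
The 17th slot belongs to track B; its 11th term is 41.
Term 18 comes from track B (its 12th entry): 41.

56, 41, 41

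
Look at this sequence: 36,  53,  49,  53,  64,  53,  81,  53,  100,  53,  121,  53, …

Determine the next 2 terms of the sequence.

The terms cycle through 2 interleaved subsequences.
Subsequence A: 36, 49, 64, 81, 100, 121. Perfect squares starting at 6².
Subsequence B: 53, 53, 53, 53, 53, 53. Constant 53.
Position 13 falls in subsequence A as its term 7, giving 144.
Term 14 comes from subsequence B (its 7th entry): 53.

144, 53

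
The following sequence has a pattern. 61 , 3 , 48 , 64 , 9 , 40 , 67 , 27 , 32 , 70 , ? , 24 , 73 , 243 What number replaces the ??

Split by position mod 3 into 3 tracks.
Stream A: 61, 64, 67, 70, 73. Arithmetic, step +3.
Stream B: 3, 9, 27, ?, 243. Powers 3^1, 3^2, 3^3, ….
Stream C: 48, 40, 32, 24. Linear: a_n = 56 − 8·n.
Stream B's pattern makes the blank 81.

81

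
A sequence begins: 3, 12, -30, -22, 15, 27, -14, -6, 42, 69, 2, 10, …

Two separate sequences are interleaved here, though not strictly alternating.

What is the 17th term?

Positions follow the repeating pattern AABB; grouping by letter gives 2 tracks.
Stream A: 3, 12, 15, 27, 42, 69. Fibonacci-style (each term is the sum of the two before it).
Stream B: -30, -22, -14, -6, 2, 10. Arithmetic, step +8.
The 17th slot belongs to stream A; its 9th term is 291.

291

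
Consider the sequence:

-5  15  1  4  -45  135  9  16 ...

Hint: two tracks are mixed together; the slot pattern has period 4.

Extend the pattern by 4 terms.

-405, 1215, 25, 36

Reading positions in blocks of 4 reveals the pattern AABB — 2 tracks woven together.
Stream A = -5, 15, -45, 135: geometric, ×-3 each step.
Stream B = 1, 4, 9, 16: the squares 1², 2², 3², ….
Term 9 comes from stream A (its 5th entry): -405.
Position 10 falls in stream A as its term 6, giving 1215.
Term 11 comes from stream B (its 5th entry): 25.
The 12th slot belongs to stream B; its 6th term is 36.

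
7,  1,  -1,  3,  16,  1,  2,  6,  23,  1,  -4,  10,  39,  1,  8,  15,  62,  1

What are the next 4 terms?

Read the sequence 4 terms at a time; column i is its own pattern.
Track A is 7, 16, 23, 39, 62, which is a Fibonacci-like recurrence a_n = a_{n-1} + a_{n-2}.
Track B is 1, 1, 1, 1, 1, which is the constant sequence 1.
Track C is -1, 2, -4, 8, which is multiplying by -2 each time.
Track D is 3, 6, 10, 15, which is triangular numbers n(n+1)/2 for n = 2, 3, ….
Position 19 falls in track C as its term 5, giving -16.
Term 20 comes from track D (its 5th entry): 21.
Position 21 → track A, term 6 = 101.
The 22nd slot belongs to track B; its 6th term is 1.

-16, 21, 101, 1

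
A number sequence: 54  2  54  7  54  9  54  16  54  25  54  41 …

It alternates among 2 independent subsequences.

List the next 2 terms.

Taking every 2nd term gives 2 separate tracks.
Stream A is 54, 54, 54, 54, 54, 54, which is the constant sequence 54.
Stream B is 2, 7, 9, 16, 25, 41, which is each term equals the sum of the previous two.
Position 13 → stream A, term 7 = 54.
Position 14 → stream B, term 7 = 66.

54, 66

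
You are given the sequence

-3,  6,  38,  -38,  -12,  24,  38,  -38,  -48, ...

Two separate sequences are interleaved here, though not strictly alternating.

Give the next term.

96

The slot pattern repeats as AABB (period 4), so there are 2 interleaved tracks.
Track A: -3, 6, -12, 24, -48. Geometric with ratio -2.
Track B: 38, -38, 38, -38. The oscillation 38·(−1)^(n+1).
Position 10 falls in track A as its term 6, giving 96.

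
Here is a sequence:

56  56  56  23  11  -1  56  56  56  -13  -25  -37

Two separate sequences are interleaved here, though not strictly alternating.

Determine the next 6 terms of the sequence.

The slot pattern repeats as AAABBB (period 6), so there are 2 interleaved tracks.
Track A = 56, 56, 56, 56, 56, 56: constant 56.
Track B = 23, 11, -1, -13, -25, -37: arithmetic, step −12.
Position 13 falls in track A as its term 7, giving 56.
The 14th slot belongs to track A; its 8th term is 56.
Position 15 → track A, term 9 = 56.
The 16th slot belongs to track B; its 7th term is -49.
Position 17 falls in track B as its term 8, giving -61.
Position 18 → track B, term 9 = -73.

56, 56, 56, -49, -61, -73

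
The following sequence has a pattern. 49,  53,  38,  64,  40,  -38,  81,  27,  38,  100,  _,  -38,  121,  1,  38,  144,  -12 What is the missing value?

Split by position mod 3 into 3 tracks.
Stream A = 49, 64, 81, 100, 121, 144: perfect squares starting at 7².
Stream B = 53, 40, 27, ?, 1, -12: arithmetic with common difference −13.
Stream C = 38, -38, 38, -38, 38: oscillating between 38 and -38.
The gap is stream B's term 4; the rule gives 14.

14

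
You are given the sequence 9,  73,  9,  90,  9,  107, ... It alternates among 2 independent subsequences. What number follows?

The terms cycle through 2 interleaved subsequences.
Track A is 9, 9, 9, which is the constant sequence 9.
Track B is 73, 90, 107, which is adding 17 each time.
The 7th slot belongs to track A; its 4th term is 9.

9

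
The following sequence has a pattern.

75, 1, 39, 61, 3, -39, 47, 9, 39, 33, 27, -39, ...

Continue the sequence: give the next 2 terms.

19, 81

Split by position mod 3 into 3 tracks.
Stream A is 75, 61, 47, 33, which is subtracting 14 each time.
Stream B is 1, 3, 9, 27, which is powers 3^0, 3^1, 3^2, ….
Stream C is 39, -39, 39, -39, which is the oscillation 39·(−1)^(n+1).
Position 13 falls in stream A as its term 5, giving 19.
The 14th slot belongs to stream B; its 5th term is 81.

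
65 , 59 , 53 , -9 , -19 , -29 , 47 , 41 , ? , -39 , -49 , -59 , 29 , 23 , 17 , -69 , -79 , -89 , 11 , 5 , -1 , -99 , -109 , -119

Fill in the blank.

The slot pattern repeats as AAABBB (period 6), so there are 2 interleaved tracks.
Stream A: 65, 59, 53, 47, 41, ?, 29, 23, 17, 11, 5, -1. Arithmetic, step −6.
Stream B: -9, -19, -29, -39, -49, -59, -69, -79, -89, -99, -109, -119. Arithmetic with common difference −10.
Stream A's pattern makes the blank 35.

35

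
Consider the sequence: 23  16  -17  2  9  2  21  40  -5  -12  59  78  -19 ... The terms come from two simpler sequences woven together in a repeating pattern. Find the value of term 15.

Positions follow the repeating pattern AABB; grouping by letter gives 2 tracks.
Subsequence A = 23, 16, 9, 2, -5, -12, -19: arithmetic, step −7.
Subsequence B = -17, 2, 21, 40, 59, 78: linear: a_n = -36 + 19·n.
The 15th slot belongs to subsequence B; its 7th term is 97.

97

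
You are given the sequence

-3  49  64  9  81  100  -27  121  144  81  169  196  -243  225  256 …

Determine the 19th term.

-2187

Positions follow the repeating pattern ABB; grouping by letter gives 2 tracks.
Stream A: -3, 9, -27, 81, -243 (geometric with ratio -3).
Stream B: 49, 64, 81, 100, 121, 144, 169, 196, 225, 256 (perfect squares starting at 7²).
Position 19 → stream A, term 7 = -2187.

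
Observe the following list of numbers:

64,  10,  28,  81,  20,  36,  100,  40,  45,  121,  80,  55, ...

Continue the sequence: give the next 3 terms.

144, 160, 66

Split by position mod 3: positions 1, 4, 7, … form one track, and each other residue class forms its own.
Track A: 64, 81, 100, 121. The squares 8², 9², 10², ….
Track B: 10, 20, 40, 80. Geometric with ratio 2.
Track C: 28, 36, 45, 55. Triangular numbers n(n+1)/2 for n = 7, 8, ….
The 13th slot belongs to track A; its 5th term is 144.
Term 14 comes from track B (its 5th entry): 160.
Term 15 comes from track C (its 5th entry): 66.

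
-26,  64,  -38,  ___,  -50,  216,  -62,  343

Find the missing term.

125

Odd-indexed and even-indexed terms follow separate rules.
Subsequence A: -26, -38, -50, -62. Linear: a_n = -14 − 12·n.
Subsequence B: 64, ?, 216, 343. Consecutive cubes n³ from n = 4.
The gap is subsequence B's term 2; the rule gives 125.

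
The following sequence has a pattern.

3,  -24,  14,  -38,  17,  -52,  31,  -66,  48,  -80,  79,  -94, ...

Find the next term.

127

Positions 1, 3, 5, … form one subsequence and positions 2, 4, 6, … form another.
Track A is 3, 14, 17, 31, 48, 79, which is a Fibonacci-like recurrence a_n = a_{n-1} + a_{n-2}.
Track B is -24, -38, -52, -66, -80, -94, which is linear: a_n = -10 − 14·n.
Position 13 → track A, term 7 = 127.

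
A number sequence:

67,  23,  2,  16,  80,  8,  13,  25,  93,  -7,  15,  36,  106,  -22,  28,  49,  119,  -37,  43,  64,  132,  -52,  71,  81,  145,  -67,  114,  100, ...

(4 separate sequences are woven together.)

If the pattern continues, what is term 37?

Split by position mod 4: positions 1, 5, 9, … form one track, and each other residue class forms its own.
Subsequence A is 67, 80, 93, 106, 119, 132, 145, which is adding 13 each time.
Subsequence B is 23, 8, -7, -22, -37, -52, -67, which is linear: a_n = 38 − 15·n.
Subsequence C is 2, 13, 15, 28, 43, 71, 114, which is each term equals the sum of the previous two.
Subsequence D is 16, 25, 36, 49, 64, 81, 100, which is perfect squares starting at 4².
Position 37 → subsequence A, term 10 = 184.

184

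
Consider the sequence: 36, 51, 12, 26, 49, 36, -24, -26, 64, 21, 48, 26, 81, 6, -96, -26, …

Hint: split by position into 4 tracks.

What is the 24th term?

-26

Read the sequence 4 terms at a time; column i is its own pattern.
Stream A is 36, 49, 64, 81, which is consecutive squares n² from n = 6.
Stream B is 51, 36, 21, 6, which is arithmetic with common difference −15.
Stream C is 12, -24, 48, -96, which is geometric with ratio -2.
Stream D is 26, -26, 26, -26, which is oscillating between 26 and -26.
The 24th slot belongs to stream D; its 6th term is -26.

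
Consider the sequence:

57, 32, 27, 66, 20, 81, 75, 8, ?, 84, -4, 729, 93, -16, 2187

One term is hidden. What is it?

243

The terms cycle through 3 interleaved subsequences.
Track A: 57, 66, 75, 84, 93 — adding 9 each time.
Track B: 32, 20, 8, -4, -16 — arithmetic, step −12.
Track C: 27, 81, ?, 729, 2187 — powers 3^3, 3^4, 3^5, ….
Track C's pattern makes the blank 243.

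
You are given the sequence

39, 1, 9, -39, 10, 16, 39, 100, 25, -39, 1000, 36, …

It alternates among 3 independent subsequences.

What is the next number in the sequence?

39

The terms cycle through 3 interleaved subsequences.
Track A = 39, -39, 39, -39: alternating ±39.
Track B = 1, 10, 100, 1000: successive powers of 10.
Track C = 9, 16, 25, 36: perfect squares starting at 3².
Position 13 falls in track A as its term 5, giving 39.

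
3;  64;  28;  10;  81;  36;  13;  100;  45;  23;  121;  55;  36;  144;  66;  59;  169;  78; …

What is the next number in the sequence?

95

Split by position mod 3 into 3 tracks.
Track A = 3, 10, 13, 23, 36, 59: Fibonacci-style (each term is the sum of the two before it).
Track B = 64, 81, 100, 121, 144, 169: the squares 8², 9², 10², ….
Track C = 28, 36, 45, 55, 66, 78: triangular numbers n(n+1)/2 for n = 7, 8, ….
The 19th slot belongs to track A; its 7th term is 95.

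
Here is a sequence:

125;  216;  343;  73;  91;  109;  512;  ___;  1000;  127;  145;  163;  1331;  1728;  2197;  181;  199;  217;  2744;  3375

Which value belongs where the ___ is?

729

Reading positions in blocks of 6 reveals the pattern AAABBB — 2 tracks woven together.
Track A = 125, 216, 343, 512, ?, 1000, 1331, 1728, 2197, 2744, 3375: perfect cubes starting at 5³.
Track B = 73, 91, 109, 127, 145, 163, 181, 199, 217: adding 18 each time.
The gap is track A's term 5; the rule gives 729.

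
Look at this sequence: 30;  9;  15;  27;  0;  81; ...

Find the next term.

The terms cycle through 2 interleaved subsequences.
Subsequence A: 30, 15, 0. Subtracting 15 each time.
Subsequence B: 9, 27, 81. Successive powers of 3.
Term 7 comes from subsequence A (its 4th entry): -15.

-15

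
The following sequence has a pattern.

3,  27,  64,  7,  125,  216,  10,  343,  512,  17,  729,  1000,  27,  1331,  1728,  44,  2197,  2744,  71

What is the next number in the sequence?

Reading positions in blocks of 3 reveals the pattern ABB — 2 tracks woven together.
Track A: 3, 7, 10, 17, 27, 44, 71. Fibonacci-style (each term is the sum of the two before it).
Track B: 27, 64, 125, 216, 343, 512, 729, 1000, 1331, 1728, 2197, 2744. Consecutive cubes n³ from n = 3.
The 20th slot belongs to track B; its 13th term is 3375.

3375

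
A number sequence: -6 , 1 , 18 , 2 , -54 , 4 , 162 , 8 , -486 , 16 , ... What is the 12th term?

The terms cycle through 2 interleaved subsequences.
Stream A: -6, 18, -54, 162, -486 — a geometric progression (common ratio -3).
Stream B: 1, 2, 4, 8, 16 — powers 2^0, 2^1, 2^2, ….
Position 12 falls in stream B as its term 6, giving 32.

32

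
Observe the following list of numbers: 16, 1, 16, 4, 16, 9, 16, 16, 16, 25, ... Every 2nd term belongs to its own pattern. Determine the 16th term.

64

The terms cycle through 2 interleaved subsequences.
Stream A: 16, 16, 16, 16, 16 (always 16).
Stream B: 1, 4, 9, 16, 25 (consecutive squares n² from n = 1).
The 16th slot belongs to stream B; its 8th term is 64.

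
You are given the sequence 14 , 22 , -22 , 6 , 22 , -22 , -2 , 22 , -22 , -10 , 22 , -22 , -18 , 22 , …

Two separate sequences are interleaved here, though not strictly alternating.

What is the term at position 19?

-34

The slot pattern repeats as ABB (period 3), so there are 2 interleaved tracks.
Track A: 14, 6, -2, -10, -18. Linear: a_n = 22 − 8·n.
Track B: 22, -22, 22, -22, 22, -22, 22, -22, 22. Oscillating between 22 and -22.
Position 19 falls in track A as its term 7, giving -34.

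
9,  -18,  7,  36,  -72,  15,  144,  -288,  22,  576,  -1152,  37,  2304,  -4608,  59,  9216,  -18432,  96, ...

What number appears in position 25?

589824

Positions follow the repeating pattern AAB; grouping by letter gives 2 tracks.
Stream A is 9, -18, 36, -72, 144, -288, 576, -1152, 2304, -4608, 9216, -18432, which is a geometric progression (common ratio -2).
Stream B is 7, 15, 22, 37, 59, 96, which is each term equals the sum of the previous two.
Position 25 → stream A, term 17 = 589824.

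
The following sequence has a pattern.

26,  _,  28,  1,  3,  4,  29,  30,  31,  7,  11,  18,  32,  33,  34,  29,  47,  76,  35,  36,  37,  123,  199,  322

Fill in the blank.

27

Reading positions in blocks of 6 reveals the pattern AAABBB — 2 tracks woven together.
Track A: 26, ?, 28, 29, 30, 31, 32, 33, 34, 35, 36, 37 — linear: a_n = 25 + n.
Track B: 1, 3, 4, 7, 11, 18, 29, 47, 76, 123, 199, 322 — a Fibonacci-like recurrence a_n = a_{n-1} + a_{n-2}.
Track A's pattern makes the blank 27.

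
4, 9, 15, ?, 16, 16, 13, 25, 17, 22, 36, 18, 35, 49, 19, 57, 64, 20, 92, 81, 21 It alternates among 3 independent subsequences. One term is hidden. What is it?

9

The terms cycle through 3 interleaved subsequences.
Track A is 4, ?, 13, 22, 35, 57, 92, which is Fibonacci-style (each term is the sum of the two before it).
Track B is 9, 16, 25, 36, 49, 64, 81, which is perfect squares starting at 3².
Track C is 15, 16, 17, 18, 19, 20, 21, which is arithmetic, step +1.
So the missing entry in track A is 9.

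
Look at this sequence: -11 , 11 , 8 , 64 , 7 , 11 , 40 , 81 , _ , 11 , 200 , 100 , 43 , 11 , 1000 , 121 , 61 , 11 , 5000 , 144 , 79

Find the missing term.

25

Read the sequence 4 terms at a time; column i is its own pattern.
Track A is -11, 7, ?, 43, 61, 79, which is arithmetic with common difference +18.
Track B is 11, 11, 11, 11, 11, which is constant 11.
Track C is 8, 40, 200, 1000, 5000, which is a geometric progression (common ratio 5).
Track D is 64, 81, 100, 121, 144, which is consecutive squares n² from n = 8.
Track A's pattern makes the blank 25.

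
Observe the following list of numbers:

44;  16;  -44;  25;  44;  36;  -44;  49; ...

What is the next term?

Odd-indexed and even-indexed terms follow separate rules.
Subsequence A: 44, -44, 44, -44 — the oscillation 44·(−1)^(n+1).
Subsequence B: 16, 25, 36, 49 — the squares 4², 5², 6², ….
Position 9 → subsequence A, term 5 = 44.

44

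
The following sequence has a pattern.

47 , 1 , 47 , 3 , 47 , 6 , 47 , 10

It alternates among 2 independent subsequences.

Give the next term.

Taking every 2nd term gives 2 separate tracks.
Subsequence A: 47, 47, 47, 47 (constant 47).
Subsequence B: 1, 3, 6, 10 (triangular numbers n(n+1)/2 for n = 1, 2, …).
Term 9 comes from subsequence A (its 5th entry): 47.

47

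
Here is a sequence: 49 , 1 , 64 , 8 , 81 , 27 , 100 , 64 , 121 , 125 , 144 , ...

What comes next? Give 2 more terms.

216, 169

Positions 1, 3, 5, … form one subsequence and positions 2, 4, 6, … form another.
Track A: 49, 64, 81, 100, 121, 144 (consecutive squares n² from n = 7).
Track B: 1, 8, 27, 64, 125 (consecutive cubes n³ from n = 1).
Term 12 comes from track B (its 6th entry): 216.
Position 13 falls in track A as its term 7, giving 169.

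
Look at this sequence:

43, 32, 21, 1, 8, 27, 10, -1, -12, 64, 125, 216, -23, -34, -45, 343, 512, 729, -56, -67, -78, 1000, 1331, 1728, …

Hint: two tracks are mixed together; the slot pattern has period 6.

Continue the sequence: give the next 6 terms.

-89, -100, -111, 2197, 2744, 3375

Positions follow the repeating pattern AAABBB; grouping by letter gives 2 tracks.
Stream A: 43, 32, 21, 10, -1, -12, -23, -34, -45, -56, -67, -78. Subtracting 11 each time.
Stream B: 1, 8, 27, 64, 125, 216, 343, 512, 729, 1000, 1331, 1728. Perfect cubes starting at 1³.
The 25th slot belongs to stream A; its 13th term is -89.
Position 26 → stream A, term 14 = -100.
The 27th slot belongs to stream A; its 15th term is -111.
Position 28 → stream B, term 13 = 2197.
Position 29 → stream B, term 14 = 2744.
Position 30 → stream B, term 15 = 3375.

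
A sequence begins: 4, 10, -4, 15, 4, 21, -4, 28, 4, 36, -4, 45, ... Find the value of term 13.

Positions 1, 3, 5, … form one subsequence and positions 2, 4, 6, … form another.
Stream A: 4, -4, 4, -4, 4, -4. Alternating ±4.
Stream B: 10, 15, 21, 28, 36, 45. Triangular numbers n(n+1)/2 for n = 4, 5, ….
Position 13 → stream A, term 7 = 4.

4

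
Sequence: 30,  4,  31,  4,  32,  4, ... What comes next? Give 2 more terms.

33, 4

The terms cycle through 2 interleaved subsequences.
Track A is 30, 31, 32, which is linear: a_n = 29 + n.
Track B is 4, 4, 4, which is the constant sequence 4.
Term 7 comes from track A (its 4th entry): 33.
Term 8 comes from track B (its 4th entry): 4.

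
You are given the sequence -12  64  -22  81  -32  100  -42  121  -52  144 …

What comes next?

-62

Positions 1, 3, 5, … form one subsequence and positions 2, 4, 6, … form another.
Stream A: -12, -22, -32, -42, -52 — arithmetic, step −10.
Stream B: 64, 81, 100, 121, 144 — perfect squares starting at 8².
Position 11 falls in stream A as its term 6, giving -62.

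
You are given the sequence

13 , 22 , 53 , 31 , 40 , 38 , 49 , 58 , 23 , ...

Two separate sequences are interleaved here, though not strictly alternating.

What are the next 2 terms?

67, 76

The slot pattern repeats as AAB (period 3), so there are 2 interleaved tracks.
Track A = 13, 22, 31, 40, 49, 58: arithmetic with common difference +9.
Track B = 53, 38, 23: linear: a_n = 68 − 15·n.
Position 10 falls in track A as its term 7, giving 67.
The 11th slot belongs to track A; its 8th term is 76.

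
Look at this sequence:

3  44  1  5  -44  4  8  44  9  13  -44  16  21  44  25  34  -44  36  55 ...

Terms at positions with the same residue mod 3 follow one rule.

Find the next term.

44

Split by position mod 3 into 3 tracks.
Track A = 3, 5, 8, 13, 21, 34, 55: a Fibonacci-like recurrence a_n = a_{n-1} + a_{n-2}.
Track B = 44, -44, 44, -44, 44, -44: alternating ±44.
Track C = 1, 4, 9, 16, 25, 36: consecutive squares n² from n = 1.
Position 20 → track B, term 7 = 44.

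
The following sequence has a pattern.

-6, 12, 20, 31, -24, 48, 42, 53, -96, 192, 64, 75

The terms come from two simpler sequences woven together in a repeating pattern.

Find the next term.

The slot pattern repeats as AABB (period 4), so there are 2 interleaved tracks.
Track A: -6, 12, -24, 48, -96, 192 (geometric, ×-2 each step).
Track B: 20, 31, 42, 53, 64, 75 (linear: a_n = 9 + 11·n).
Position 13 falls in track A as its term 7, giving -384.

-384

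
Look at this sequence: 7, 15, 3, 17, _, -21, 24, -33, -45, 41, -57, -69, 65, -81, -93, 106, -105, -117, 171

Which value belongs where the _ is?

-9

Positions follow the repeating pattern ABB; grouping by letter gives 2 tracks.
Stream A: 7, 17, 24, 41, 65, 106, 171 — a Fibonacci-like recurrence a_n = a_{n-1} + a_{n-2}.
Stream B: 15, 3, ?, -21, -33, -45, -57, -69, -81, -93, -105, -117 — linear: a_n = 27 − 12·n.
The gap is stream B's term 3; the rule gives -9.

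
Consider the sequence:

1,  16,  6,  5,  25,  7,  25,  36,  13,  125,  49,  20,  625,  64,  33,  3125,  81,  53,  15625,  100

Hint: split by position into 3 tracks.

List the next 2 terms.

Read the sequence 3 terms at a time; column i is its own pattern.
Subsequence A: 1, 5, 25, 125, 625, 3125, 15625 (powers 5^0, 5^1, 5^2, …).
Subsequence B: 16, 25, 36, 49, 64, 81, 100 (consecutive squares n² from n = 4).
Subsequence C: 6, 7, 13, 20, 33, 53 (each term equals the sum of the previous two).
Position 21 falls in subsequence C as its term 7, giving 86.
The 22nd slot belongs to subsequence A; its 8th term is 78125.

86, 78125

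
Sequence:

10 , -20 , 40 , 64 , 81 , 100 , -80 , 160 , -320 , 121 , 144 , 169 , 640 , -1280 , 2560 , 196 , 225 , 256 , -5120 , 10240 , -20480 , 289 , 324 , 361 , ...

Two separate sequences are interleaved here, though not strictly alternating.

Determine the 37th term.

2621440

The slot pattern repeats as AAABBB (period 6), so there are 2 interleaved tracks.
Subsequence A: 10, -20, 40, -80, 160, -320, 640, -1280, 2560, -5120, 10240, -20480 (geometric with ratio -2).
Subsequence B: 64, 81, 100, 121, 144, 169, 196, 225, 256, 289, 324, 361 (consecutive squares n² from n = 8).
Position 37 falls in subsequence A as its term 19, giving 2621440.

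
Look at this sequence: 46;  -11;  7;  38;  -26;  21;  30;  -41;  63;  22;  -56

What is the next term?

189

Read the sequence 3 terms at a time; column i is its own pattern.
Subsequence A is 46, 38, 30, 22, which is arithmetic, step −8.
Subsequence B is -11, -26, -41, -56, which is arithmetic, step −15.
Subsequence C is 7, 21, 63, which is multiplying by 3 each time.
The 12th slot belongs to subsequence C; its 4th term is 189.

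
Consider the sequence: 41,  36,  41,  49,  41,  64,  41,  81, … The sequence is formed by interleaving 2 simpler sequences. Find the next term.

41

Split by position mod 2 into 2 tracks.
Stream A is 41, 41, 41, 41, which is constant 41.
Stream B is 36, 49, 64, 81, which is the squares 6², 7², 8², ….
Position 9 → stream A, term 5 = 41.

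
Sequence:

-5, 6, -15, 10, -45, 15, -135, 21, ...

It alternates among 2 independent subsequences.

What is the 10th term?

Positions 1, 3, 5, … form one subsequence and positions 2, 4, 6, … form another.
Track A = -5, -15, -45, -135: a geometric progression (common ratio 3).
Track B = 6, 10, 15, 21: triangular numbers starting at T_3.
Position 10 → track B, term 5 = 28.

28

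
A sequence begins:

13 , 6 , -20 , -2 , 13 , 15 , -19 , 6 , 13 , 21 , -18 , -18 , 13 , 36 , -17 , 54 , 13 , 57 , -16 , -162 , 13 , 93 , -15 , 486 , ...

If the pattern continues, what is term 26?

Split by position mod 4 into 4 tracks.
Stream A is 13, 13, 13, 13, 13, 13, which is the constant sequence 13.
Stream B is 6, 15, 21, 36, 57, 93, which is each term equals the sum of the previous two.
Stream C is -20, -19, -18, -17, -16, -15, which is arithmetic with common difference +1.
Stream D is -2, 6, -18, 54, -162, 486, which is geometric, ×-3 each step.
Position 26 falls in stream B as its term 7, giving 150.

150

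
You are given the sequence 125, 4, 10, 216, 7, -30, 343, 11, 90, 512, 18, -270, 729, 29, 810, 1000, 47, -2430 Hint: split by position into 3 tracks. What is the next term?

Split by position mod 3: positions 1, 4, 7, … form one track, and each other residue class forms its own.
Subsequence A = 125, 216, 343, 512, 729, 1000: consecutive cubes n³ from n = 5.
Subsequence B = 4, 7, 11, 18, 29, 47: a Fibonacci-like recurrence a_n = a_{n-1} + a_{n-2}.
Subsequence C = 10, -30, 90, -270, 810, -2430: geometric with ratio -3.
Position 19 → subsequence A, term 7 = 1331.

1331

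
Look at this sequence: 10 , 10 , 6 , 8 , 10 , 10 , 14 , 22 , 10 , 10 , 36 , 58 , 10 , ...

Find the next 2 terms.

Reading positions in blocks of 4 reveals the pattern AABB — 2 tracks woven together.
Track A = 10, 10, 10, 10, 10, 10, 10: always 10.
Track B = 6, 8, 14, 22, 36, 58: a Fibonacci-like recurrence a_n = a_{n-1} + a_{n-2}.
Term 14 comes from track A (its 8th entry): 10.
The 15th slot belongs to track B; its 7th term is 94.

10, 94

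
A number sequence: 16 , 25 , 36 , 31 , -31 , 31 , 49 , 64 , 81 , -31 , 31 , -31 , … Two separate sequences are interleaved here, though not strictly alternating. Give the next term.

Positions follow the repeating pattern AAABBB; grouping by letter gives 2 tracks.
Track A: 16, 25, 36, 49, 64, 81 (consecutive squares n² from n = 4).
Track B: 31, -31, 31, -31, 31, -31 (alternating ±31).
Position 13 → track A, term 7 = 100.

100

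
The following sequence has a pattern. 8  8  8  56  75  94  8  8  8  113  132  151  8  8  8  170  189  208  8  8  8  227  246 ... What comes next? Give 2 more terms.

265, 8

Reading positions in blocks of 6 reveals the pattern AAABBB — 2 tracks woven together.
Subsequence A = 8, 8, 8, 8, 8, 8, 8, 8, 8, 8, 8, 8: the constant sequence 8.
Subsequence B = 56, 75, 94, 113, 132, 151, 170, 189, 208, 227, 246: arithmetic with common difference +19.
Position 24 falls in subsequence B as its term 12, giving 265.
Position 25 → subsequence A, term 13 = 8.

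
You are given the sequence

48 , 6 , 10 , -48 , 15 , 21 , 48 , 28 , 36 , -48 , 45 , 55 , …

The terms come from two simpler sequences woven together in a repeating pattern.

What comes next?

48

Reading positions in blocks of 3 reveals the pattern ABB — 2 tracks woven together.
Track A: 48, -48, 48, -48 (alternating ±48).
Track B: 6, 10, 15, 21, 28, 36, 45, 55 (triangular numbers starting at T_3).
Term 13 comes from track A (its 5th entry): 48.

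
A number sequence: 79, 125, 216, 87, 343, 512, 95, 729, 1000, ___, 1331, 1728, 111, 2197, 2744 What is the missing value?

103

Reading positions in blocks of 3 reveals the pattern ABB — 2 tracks woven together.
Track A: 79, 87, 95, ?, 111 — linear: a_n = 71 + 8·n.
Track B: 125, 216, 343, 512, 729, 1000, 1331, 1728, 2197, 2744 — consecutive cubes n³ from n = 5.
Filling track A at index 4 by its rule yields 103.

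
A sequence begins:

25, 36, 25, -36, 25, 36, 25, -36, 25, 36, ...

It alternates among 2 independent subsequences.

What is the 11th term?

25

Odd-indexed and even-indexed terms follow separate rules.
Track A: 25, 25, 25, 25, 25 — always 25.
Track B: 36, -36, 36, -36, 36 — alternating ±36.
Term 11 comes from track A (its 6th entry): 25.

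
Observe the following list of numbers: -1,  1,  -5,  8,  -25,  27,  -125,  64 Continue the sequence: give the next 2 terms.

Taking every 2nd term gives 2 separate tracks.
Track A: -1, -5, -25, -125. Geometric, ×5 each step.
Track B: 1, 8, 27, 64. Consecutive cubes n³ from n = 1.
Position 9 falls in track A as its term 5, giving -625.
Position 10 falls in track B as its term 5, giving 125.

-625, 125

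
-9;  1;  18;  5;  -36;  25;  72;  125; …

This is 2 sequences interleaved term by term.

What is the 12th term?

The terms cycle through 2 interleaved subsequences.
Subsequence A is -9, 18, -36, 72, which is multiplying by -2 each time.
Subsequence B is 1, 5, 25, 125, which is successive powers of 5.
The 12th slot belongs to subsequence B; its 6th term is 3125.

3125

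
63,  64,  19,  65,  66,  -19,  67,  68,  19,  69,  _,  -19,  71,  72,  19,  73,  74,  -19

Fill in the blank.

Reading positions in blocks of 3 reveals the pattern AAB — 2 tracks woven together.
Stream A is 63, 64, 65, 66, 67, 68, 69, ?, 71, 72, 73, 74, which is linear: a_n = 62 + n.
Stream B is 19, -19, 19, -19, 19, -19, which is alternating ±19.
Stream A's pattern makes the blank 70.

70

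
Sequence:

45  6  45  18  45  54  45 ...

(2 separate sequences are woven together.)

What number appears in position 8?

Positions 1, 3, 5, … form one subsequence and positions 2, 4, 6, … form another.
Track A = 45, 45, 45, 45: the constant sequence 45.
Track B = 6, 18, 54: geometric, ×3 each step.
The 8th slot belongs to track B; its 4th term is 162.

162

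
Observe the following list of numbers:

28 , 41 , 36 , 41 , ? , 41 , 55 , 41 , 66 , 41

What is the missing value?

45

Positions 1, 3, 5, … form one subsequence and positions 2, 4, 6, … form another.
Track A: 28, 36, ?, 55, 66 — the triangular numbers T_7, T_8, ….
Track B: 41, 41, 41, 41, 41 — always 41.
Track A's pattern makes the blank 45.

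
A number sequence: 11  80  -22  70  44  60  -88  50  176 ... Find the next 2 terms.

The terms cycle through 2 interleaved subsequences.
Track A: 11, -22, 44, -88, 176 — geometric, ×-2 each step.
Track B: 80, 70, 60, 50 — linear: a_n = 90 − 10·n.
Position 10 → track B, term 5 = 40.
Term 11 comes from track A (its 6th entry): -352.

40, -352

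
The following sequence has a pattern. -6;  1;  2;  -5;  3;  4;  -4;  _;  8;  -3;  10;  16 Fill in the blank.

6

Split by position mod 3: positions 1, 4, 7, … form one track, and each other residue class forms its own.
Track A is -6, -5, -4, -3, which is adding 1 each time.
Track B is 1, 3, ?, 10, which is triangular numbers starting at T_1.
Track C is 2, 4, 8, 16, which is multiplying by 2 each time.
The gap is track B's term 3; the rule gives 6.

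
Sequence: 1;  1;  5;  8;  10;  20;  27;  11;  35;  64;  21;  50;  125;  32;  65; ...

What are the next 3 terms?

216, 53, 80

Split by position mod 3 into 3 tracks.
Track A: 1, 8, 27, 64, 125 — consecutive cubes n³ from n = 1.
Track B: 1, 10, 11, 21, 32 — each term equals the sum of the previous two.
Track C: 5, 20, 35, 50, 65 — arithmetic, step +15.
Position 16 falls in track A as its term 6, giving 216.
Position 17 → track B, term 6 = 53.
Position 18 falls in track C as its term 6, giving 80.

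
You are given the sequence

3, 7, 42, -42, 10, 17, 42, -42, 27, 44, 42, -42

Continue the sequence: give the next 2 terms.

71, 115

Positions follow the repeating pattern AABB; grouping by letter gives 2 tracks.
Subsequence A is 3, 7, 10, 17, 27, 44, which is Fibonacci-style (each term is the sum of the two before it).
Subsequence B is 42, -42, 42, -42, 42, -42, which is alternating ±42.
Position 13 falls in subsequence A as its term 7, giving 71.
Term 14 comes from subsequence A (its 8th entry): 115.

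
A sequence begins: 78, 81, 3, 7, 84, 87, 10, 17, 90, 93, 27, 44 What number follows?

Reading positions in blocks of 4 reveals the pattern AABB — 2 tracks woven together.
Track A is 78, 81, 84, 87, 90, 93, which is arithmetic, step +3.
Track B is 3, 7, 10, 17, 27, 44, which is a Fibonacci-like recurrence a_n = a_{n-1} + a_{n-2}.
Position 13 falls in track A as its term 7, giving 96.

96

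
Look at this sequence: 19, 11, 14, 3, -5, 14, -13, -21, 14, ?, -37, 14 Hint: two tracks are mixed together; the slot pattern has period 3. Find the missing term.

Positions follow the repeating pattern AAB; grouping by letter gives 2 tracks.
Stream A: 19, 11, 3, -5, -13, -21, ?, -37 (subtracting 8 each time).
Stream B: 14, 14, 14, 14 (always 14).
So the missing entry in stream A is -29.

-29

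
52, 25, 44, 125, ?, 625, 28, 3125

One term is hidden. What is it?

Split by position mod 2 into 2 tracks.
Stream A = 52, 44, ?, 28: linear: a_n = 60 − 8·n.
Stream B = 25, 125, 625, 3125: powers 5^2, 5^3, 5^4, ….
Stream A's pattern makes the blank 36.

36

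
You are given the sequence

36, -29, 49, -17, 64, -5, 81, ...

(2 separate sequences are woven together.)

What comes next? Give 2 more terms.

7, 100

Positions 1, 3, 5, … form one subsequence and positions 2, 4, 6, … form another.
Subsequence A is 36, 49, 64, 81, which is the squares 6², 7², 8², ….
Subsequence B is -29, -17, -5, which is arithmetic, step +12.
Position 8 → subsequence B, term 4 = 7.
Position 9 falls in subsequence A as its term 5, giving 100.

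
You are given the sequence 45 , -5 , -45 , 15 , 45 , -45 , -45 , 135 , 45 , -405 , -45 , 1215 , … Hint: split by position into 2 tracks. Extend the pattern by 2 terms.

45, -3645

Split by position mod 2 into 2 tracks.
Stream A is 45, -45, 45, -45, 45, -45, which is the oscillation 45·(−1)^(n+1).
Stream B is -5, 15, -45, 135, -405, 1215, which is geometric with ratio -3.
Term 13 comes from stream A (its 7th entry): 45.
Term 14 comes from stream B (its 7th entry): -3645.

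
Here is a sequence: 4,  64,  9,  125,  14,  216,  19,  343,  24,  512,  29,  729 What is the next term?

34

Positions 1, 3, 5, … form one subsequence and positions 2, 4, 6, … form another.
Subsequence A: 4, 9, 14, 19, 24, 29 (adding 5 each time).
Subsequence B: 64, 125, 216, 343, 512, 729 (the cubes 4³, 5³, 6³, …).
Position 13 falls in subsequence A as its term 7, giving 34.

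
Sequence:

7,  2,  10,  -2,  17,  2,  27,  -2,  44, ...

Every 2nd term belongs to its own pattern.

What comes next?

Split by position mod 2 into 2 tracks.
Track A = 7, 10, 17, 27, 44: each term equals the sum of the previous two.
Track B = 2, -2, 2, -2: the oscillation 2·(−1)^(n+1).
The 10th slot belongs to track B; its 5th term is 2.

2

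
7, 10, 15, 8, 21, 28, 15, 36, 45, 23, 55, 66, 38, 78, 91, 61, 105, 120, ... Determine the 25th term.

The slot pattern repeats as ABB (period 3), so there are 2 interleaved tracks.
Track A: 7, 8, 15, 23, 38, 61. A Fibonacci-like recurrence a_n = a_{n-1} + a_{n-2}.
Track B: 10, 15, 21, 28, 36, 45, 55, 66, 78, 91, 105, 120. Triangular numbers n(n+1)/2 for n = 4, 5, ….
Position 25 → track A, term 9 = 259.

259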